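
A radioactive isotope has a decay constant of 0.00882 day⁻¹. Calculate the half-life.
t½ = ln(2)/λ = 78.59 days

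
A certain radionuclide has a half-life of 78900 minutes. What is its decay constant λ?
λ = ln(2)/t½ = 8.785e-6 minute⁻¹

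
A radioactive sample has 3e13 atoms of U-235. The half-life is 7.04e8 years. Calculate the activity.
A = λN = 29540 decays/year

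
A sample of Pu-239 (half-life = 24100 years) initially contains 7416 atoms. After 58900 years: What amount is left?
N = N₀(1/2)^(t/t½) = 1363 atoms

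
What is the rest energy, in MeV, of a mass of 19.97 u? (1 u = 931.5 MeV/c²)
E = mc² = 18600 MeV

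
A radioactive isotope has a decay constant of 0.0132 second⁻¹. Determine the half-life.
t½ = ln(2)/λ = 52.51 seconds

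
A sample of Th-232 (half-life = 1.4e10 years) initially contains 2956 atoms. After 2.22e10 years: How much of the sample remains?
N = N₀(1/2)^(t/t½) = 984.8 atoms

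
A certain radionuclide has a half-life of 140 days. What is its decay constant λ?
λ = ln(2)/t½ = 0.004951 day⁻¹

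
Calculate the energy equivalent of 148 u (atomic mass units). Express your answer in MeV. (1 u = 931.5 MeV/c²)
E = mc² = 1.379e5 MeV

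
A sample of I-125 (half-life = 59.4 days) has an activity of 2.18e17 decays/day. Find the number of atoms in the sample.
N = A/λ = 1.868e19 atoms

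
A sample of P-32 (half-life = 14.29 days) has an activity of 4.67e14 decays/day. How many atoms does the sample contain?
N = A/λ = 9.628e15 atoms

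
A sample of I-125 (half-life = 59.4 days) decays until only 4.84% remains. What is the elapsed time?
t = t½ × log₂(N₀/N) = 259.5 days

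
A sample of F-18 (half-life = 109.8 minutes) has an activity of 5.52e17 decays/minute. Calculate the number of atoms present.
N = A/λ = 8.744e19 atoms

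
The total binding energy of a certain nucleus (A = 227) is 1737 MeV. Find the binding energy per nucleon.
B.E./A = 1737/227 = 7.652 MeV/nucleon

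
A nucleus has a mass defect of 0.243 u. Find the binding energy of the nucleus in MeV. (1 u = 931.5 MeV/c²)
B.E. = Δm × 931.5 = 226.4 MeV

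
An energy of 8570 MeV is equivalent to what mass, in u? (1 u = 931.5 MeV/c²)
m = E/c² = 9.2 u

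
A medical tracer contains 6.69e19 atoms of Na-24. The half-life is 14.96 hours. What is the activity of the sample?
A = λN = 3.1e18 decays/hour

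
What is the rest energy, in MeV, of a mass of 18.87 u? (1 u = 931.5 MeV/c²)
E = mc² = 17580 MeV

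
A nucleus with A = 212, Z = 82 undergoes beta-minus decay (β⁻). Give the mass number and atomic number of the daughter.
Daughter: A = 212, Z = 83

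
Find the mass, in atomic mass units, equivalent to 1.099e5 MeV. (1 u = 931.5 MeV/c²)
m = E/c² = 118 u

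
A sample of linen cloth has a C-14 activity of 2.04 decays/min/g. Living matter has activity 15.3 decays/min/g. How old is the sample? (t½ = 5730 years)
Age = t½ × log₂(A₀/A) = 16660 years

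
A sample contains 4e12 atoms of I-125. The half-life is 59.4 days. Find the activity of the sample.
A = λN = 4.668e10 decays/day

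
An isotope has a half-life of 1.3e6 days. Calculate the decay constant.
λ = ln(2)/t½ = 5.332e-7 day⁻¹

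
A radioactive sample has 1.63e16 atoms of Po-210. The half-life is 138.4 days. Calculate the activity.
A = λN = 8.164e13 decays/day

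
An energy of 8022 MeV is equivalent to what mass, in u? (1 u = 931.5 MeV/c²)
m = E/c² = 8.612 u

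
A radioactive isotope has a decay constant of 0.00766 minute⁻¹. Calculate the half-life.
t½ = ln(2)/λ = 90.49 minutes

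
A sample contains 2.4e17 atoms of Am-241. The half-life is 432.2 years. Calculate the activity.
A = λN = 3.849e14 decays/year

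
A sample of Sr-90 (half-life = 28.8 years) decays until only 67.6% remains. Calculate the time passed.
t = t½ × log₂(N₀/N) = 16.27 years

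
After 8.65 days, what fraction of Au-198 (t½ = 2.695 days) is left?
N/N₀ = (1/2)^(t/t½) = 0.1081 = 10.8%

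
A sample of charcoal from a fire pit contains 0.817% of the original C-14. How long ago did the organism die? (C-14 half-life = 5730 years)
Age = t½ × log₂(1/ratio) = 39740 years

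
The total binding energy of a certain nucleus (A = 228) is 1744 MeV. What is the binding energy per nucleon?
B.E./A = 1744/228 = 7.649 MeV/nucleon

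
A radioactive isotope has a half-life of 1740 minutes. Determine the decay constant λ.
λ = ln(2)/t½ = 3.984e-4 minute⁻¹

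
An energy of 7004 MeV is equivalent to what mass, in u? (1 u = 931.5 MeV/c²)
m = E/c² = 7.519 u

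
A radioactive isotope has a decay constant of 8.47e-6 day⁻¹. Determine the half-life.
t½ = ln(2)/λ = 81840 days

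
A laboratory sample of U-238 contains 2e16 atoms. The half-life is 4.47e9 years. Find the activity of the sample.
A = λN = 3.101e6 decays/year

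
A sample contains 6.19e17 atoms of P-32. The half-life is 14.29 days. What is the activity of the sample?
A = λN = 3.003e16 decays/day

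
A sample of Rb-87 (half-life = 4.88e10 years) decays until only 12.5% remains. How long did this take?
t = t½ × log₂(N₀/N) = 1.464e11 years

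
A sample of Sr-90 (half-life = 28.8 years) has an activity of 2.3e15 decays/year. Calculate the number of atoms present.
N = A/λ = 9.556e16 atoms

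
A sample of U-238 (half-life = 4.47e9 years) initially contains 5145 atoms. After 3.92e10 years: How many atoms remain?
N = N₀(1/2)^(t/t½) = 11.79 atoms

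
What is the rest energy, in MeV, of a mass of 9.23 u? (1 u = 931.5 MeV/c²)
E = mc² = 8598 MeV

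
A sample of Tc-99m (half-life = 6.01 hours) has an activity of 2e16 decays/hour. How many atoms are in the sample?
N = A/λ = 1.734e17 atoms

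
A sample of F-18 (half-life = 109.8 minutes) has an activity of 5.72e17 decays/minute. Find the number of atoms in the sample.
N = A/λ = 9.061e19 atoms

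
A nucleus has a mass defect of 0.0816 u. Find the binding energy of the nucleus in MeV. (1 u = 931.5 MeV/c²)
B.E. = Δm × 931.5 = 76.01 MeV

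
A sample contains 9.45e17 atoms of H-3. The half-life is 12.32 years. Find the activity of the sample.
A = λN = 5.317e16 decays/year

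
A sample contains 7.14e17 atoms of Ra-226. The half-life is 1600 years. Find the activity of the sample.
A = λN = 3.093e14 decays/year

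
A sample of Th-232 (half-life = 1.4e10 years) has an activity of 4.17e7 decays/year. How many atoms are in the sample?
N = A/λ = 8.422e17 atoms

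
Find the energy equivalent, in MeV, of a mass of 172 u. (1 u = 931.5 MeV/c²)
E = mc² = 1.602e5 MeV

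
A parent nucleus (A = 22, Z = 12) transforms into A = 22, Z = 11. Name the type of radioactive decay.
ΔA = 0, ΔZ = -1 ⇒ beta-plus decay (β⁺) or electron capture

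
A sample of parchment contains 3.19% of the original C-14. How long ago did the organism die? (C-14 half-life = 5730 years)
Age = t½ × log₂(1/ratio) = 28480 years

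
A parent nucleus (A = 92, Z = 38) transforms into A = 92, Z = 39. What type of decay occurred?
ΔA = 0, ΔZ = +1 ⇒ beta-minus decay (β⁻)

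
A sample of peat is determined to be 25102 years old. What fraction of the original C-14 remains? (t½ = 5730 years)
N/N₀ = (1/2)^(t/t½) = 0.048 = 4.8%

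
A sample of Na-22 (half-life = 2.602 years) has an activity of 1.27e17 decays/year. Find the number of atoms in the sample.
N = A/λ = 4.767e17 atoms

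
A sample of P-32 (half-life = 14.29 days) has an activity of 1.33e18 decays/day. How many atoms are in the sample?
N = A/λ = 2.742e19 atoms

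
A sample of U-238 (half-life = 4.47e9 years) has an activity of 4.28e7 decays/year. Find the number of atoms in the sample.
N = A/λ = 2.76e17 atoms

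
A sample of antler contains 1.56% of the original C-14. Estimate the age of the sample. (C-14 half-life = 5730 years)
Age = t½ × log₂(1/ratio) = 34390 years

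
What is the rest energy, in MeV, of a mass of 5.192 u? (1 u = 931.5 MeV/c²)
E = mc² = 4836 MeV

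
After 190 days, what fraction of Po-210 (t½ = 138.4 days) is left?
N/N₀ = (1/2)^(t/t½) = 0.3861 = 38.6%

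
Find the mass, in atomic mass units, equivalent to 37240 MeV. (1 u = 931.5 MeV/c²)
m = E/c² = 39.98 u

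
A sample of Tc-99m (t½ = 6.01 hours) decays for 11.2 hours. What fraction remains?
N/N₀ = (1/2)^(t/t½) = 0.2748 = 27.5%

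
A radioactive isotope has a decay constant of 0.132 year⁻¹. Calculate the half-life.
t½ = ln(2)/λ = 5.251 years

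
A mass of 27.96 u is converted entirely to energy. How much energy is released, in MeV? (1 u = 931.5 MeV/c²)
E = mc² = 26040 MeV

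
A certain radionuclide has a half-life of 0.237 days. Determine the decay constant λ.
λ = ln(2)/t½ = 2.925 day⁻¹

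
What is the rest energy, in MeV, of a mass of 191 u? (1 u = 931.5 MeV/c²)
E = mc² = 1.779e5 MeV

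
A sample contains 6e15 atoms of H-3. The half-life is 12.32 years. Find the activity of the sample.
A = λN = 3.376e14 decays/year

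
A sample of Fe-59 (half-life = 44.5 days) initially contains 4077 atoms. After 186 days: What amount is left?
N = N₀(1/2)^(t/t½) = 225 atoms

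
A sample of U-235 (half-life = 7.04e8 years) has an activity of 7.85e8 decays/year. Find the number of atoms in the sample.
N = A/λ = 7.973e17 atoms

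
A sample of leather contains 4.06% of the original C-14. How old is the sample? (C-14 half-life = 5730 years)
Age = t½ × log₂(1/ratio) = 26490 years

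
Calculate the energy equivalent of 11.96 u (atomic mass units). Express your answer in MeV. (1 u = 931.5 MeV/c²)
E = mc² = 11140 MeV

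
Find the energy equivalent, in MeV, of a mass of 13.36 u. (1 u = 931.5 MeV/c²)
E = mc² = 12440 MeV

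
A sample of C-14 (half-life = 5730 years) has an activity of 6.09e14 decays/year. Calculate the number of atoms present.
N = A/λ = 5.034e18 atoms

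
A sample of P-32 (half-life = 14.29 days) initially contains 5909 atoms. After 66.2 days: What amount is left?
N = N₀(1/2)^(t/t½) = 238.2 atoms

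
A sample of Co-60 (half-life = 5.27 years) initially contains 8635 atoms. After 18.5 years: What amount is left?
N = N₀(1/2)^(t/t½) = 757.7 atoms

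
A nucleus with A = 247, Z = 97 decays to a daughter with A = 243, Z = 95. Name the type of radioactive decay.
ΔA = -4, ΔZ = -2 ⇒ alpha decay (α)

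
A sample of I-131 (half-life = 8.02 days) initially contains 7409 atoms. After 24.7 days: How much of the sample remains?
N = N₀(1/2)^(t/t½) = 876.3 atoms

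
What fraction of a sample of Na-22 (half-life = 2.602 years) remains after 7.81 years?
N/N₀ = (1/2)^(t/t½) = 0.1249 = 12.5%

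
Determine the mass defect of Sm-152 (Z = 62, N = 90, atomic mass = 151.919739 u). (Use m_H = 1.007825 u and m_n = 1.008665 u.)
Δm = Z·m_H + N·m_n − M = 1.345 u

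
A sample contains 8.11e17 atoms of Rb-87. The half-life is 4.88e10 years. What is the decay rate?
A = λN = 1.152e7 decays/year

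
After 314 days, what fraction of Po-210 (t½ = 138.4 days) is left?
N/N₀ = (1/2)^(t/t½) = 0.2075 = 20.8%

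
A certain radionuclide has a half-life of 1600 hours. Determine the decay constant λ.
λ = ln(2)/t½ = 4.332e-4 hour⁻¹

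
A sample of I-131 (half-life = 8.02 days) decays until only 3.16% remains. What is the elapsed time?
t = t½ × log₂(N₀/N) = 39.97 days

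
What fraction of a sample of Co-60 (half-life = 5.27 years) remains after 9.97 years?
N/N₀ = (1/2)^(t/t½) = 0.2695 = 26.9%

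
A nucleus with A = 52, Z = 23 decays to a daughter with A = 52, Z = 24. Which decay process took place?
ΔA = 0, ΔZ = +1 ⇒ beta-minus decay (β⁻)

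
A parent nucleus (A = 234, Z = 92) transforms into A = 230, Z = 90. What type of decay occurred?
ΔA = -4, ΔZ = -2 ⇒ alpha decay (α)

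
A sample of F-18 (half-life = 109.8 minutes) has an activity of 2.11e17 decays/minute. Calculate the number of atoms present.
N = A/λ = 3.342e19 atoms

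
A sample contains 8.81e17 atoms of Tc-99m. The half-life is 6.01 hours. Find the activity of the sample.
A = λN = 1.016e17 decays/hour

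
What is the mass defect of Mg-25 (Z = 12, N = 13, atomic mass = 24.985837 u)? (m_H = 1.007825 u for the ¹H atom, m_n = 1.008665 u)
Δm = Z·m_H + N·m_n − M = 0.2207 u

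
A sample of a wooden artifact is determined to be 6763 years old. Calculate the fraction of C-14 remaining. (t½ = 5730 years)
N/N₀ = (1/2)^(t/t½) = 0.4413 = 44.1%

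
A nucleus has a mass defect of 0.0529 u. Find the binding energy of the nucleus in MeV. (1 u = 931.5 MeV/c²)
B.E. = Δm × 931.5 = 49.28 MeV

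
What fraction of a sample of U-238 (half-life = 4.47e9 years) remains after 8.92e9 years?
N/N₀ = (1/2)^(t/t½) = 0.2508 = 25.1%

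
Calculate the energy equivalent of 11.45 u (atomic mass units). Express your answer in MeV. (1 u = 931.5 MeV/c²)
E = mc² = 10670 MeV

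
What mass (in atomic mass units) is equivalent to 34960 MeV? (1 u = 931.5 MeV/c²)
m = E/c² = 37.53 u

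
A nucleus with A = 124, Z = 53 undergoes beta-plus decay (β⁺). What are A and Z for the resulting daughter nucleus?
Daughter: A = 124, Z = 52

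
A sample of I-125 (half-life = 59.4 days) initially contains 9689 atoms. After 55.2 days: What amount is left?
N = N₀(1/2)^(t/t½) = 5088 atoms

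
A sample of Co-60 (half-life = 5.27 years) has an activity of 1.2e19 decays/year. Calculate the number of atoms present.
N = A/λ = 9.124e19 atoms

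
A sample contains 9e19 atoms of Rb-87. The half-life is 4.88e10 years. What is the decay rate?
A = λN = 1.278e9 decays/year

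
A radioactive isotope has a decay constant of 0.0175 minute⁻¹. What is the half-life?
t½ = ln(2)/λ = 39.61 minutes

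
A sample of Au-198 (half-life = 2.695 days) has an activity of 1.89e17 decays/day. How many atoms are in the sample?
N = A/λ = 7.348e17 atoms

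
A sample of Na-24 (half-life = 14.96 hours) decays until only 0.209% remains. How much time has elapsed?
t = t½ × log₂(N₀/N) = 133.2 hours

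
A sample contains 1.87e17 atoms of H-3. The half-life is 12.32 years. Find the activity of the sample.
A = λN = 1.052e16 decays/year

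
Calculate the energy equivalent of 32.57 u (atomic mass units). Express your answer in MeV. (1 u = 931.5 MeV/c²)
E = mc² = 30340 MeV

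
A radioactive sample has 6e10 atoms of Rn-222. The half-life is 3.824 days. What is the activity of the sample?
A = λN = 1.088e10 decays/day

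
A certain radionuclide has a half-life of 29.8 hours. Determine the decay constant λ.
λ = ln(2)/t½ = 0.02326 hour⁻¹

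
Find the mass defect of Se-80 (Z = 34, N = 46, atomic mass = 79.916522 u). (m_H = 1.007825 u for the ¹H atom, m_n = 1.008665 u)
Δm = Z·m_H + N·m_n − M = 0.7481 u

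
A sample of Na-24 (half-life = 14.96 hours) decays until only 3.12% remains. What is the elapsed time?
t = t½ × log₂(N₀/N) = 74.83 hours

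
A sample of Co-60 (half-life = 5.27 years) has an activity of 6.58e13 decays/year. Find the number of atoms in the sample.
N = A/λ = 5.003e14 atoms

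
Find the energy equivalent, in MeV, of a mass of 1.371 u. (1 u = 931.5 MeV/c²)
E = mc² = 1277 MeV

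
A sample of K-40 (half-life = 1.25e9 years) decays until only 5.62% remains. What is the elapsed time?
t = t½ × log₂(N₀/N) = 5.192e9 years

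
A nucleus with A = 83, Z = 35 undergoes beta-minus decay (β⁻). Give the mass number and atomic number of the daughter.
Daughter: A = 83, Z = 36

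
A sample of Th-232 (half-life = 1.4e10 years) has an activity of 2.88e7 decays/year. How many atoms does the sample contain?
N = A/λ = 5.817e17 atoms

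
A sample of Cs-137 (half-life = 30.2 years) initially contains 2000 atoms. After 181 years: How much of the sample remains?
N = N₀(1/2)^(t/t½) = 31.39 atoms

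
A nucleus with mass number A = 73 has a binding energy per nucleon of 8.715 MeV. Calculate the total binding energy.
B.E. = 8.715 × 73 = 636.2 MeV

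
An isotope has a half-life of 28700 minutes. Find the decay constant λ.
λ = ln(2)/t½ = 2.415e-5 minute⁻¹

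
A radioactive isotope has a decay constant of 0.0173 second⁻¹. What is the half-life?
t½ = ln(2)/λ = 40.07 seconds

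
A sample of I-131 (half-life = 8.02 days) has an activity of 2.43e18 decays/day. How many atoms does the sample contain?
N = A/λ = 2.812e19 atoms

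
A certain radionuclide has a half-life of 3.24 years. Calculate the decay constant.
λ = ln(2)/t½ = 0.2139 year⁻¹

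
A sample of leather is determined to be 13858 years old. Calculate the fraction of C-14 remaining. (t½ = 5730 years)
N/N₀ = (1/2)^(t/t½) = 0.1871 = 18.7%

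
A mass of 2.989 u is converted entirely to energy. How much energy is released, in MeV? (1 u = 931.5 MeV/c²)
E = mc² = 2784 MeV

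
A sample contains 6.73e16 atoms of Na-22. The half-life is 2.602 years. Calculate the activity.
A = λN = 1.793e16 decays/year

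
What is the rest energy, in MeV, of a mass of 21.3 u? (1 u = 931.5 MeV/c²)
E = mc² = 19840 MeV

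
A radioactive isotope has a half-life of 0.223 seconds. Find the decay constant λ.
λ = ln(2)/t½ = 3.108 second⁻¹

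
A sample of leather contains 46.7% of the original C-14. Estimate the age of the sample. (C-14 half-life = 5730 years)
Age = t½ × log₂(1/ratio) = 6294 years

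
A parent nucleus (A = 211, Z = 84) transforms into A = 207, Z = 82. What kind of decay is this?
ΔA = -4, ΔZ = -2 ⇒ alpha decay (α)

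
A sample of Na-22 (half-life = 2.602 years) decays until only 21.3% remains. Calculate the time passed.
t = t½ × log₂(N₀/N) = 5.805 years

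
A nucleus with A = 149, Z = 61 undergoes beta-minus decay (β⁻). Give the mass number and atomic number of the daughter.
Daughter: A = 149, Z = 62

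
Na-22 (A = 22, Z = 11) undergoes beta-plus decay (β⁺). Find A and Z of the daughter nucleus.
Daughter: A = 22, Z = 10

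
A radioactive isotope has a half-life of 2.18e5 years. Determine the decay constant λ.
λ = ln(2)/t½ = 3.18e-6 year⁻¹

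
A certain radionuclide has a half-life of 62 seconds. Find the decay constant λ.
λ = ln(2)/t½ = 0.01118 second⁻¹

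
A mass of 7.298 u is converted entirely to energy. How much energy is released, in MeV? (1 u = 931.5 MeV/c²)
E = mc² = 6798 MeV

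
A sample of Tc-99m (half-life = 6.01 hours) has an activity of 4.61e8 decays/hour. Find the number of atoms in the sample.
N = A/λ = 3.997e9 atoms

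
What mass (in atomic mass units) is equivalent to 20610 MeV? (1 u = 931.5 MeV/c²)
m = E/c² = 22.13 u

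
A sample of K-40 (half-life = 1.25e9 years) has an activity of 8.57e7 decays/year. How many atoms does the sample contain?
N = A/λ = 1.545e17 atoms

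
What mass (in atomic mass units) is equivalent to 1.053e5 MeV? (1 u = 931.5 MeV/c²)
m = E/c² = 113 u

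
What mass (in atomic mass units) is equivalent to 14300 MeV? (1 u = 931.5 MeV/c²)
m = E/c² = 15.35 u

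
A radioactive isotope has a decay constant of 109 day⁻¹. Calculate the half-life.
t½ = ln(2)/λ = 0.006359 days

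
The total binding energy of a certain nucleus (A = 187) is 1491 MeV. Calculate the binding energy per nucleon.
B.E./A = 1491/187 = 7.973 MeV/nucleon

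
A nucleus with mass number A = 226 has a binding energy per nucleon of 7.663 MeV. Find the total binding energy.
B.E. = 7.663 × 226 = 1732 MeV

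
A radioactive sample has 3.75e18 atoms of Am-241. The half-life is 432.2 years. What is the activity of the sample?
A = λN = 6.014e15 decays/year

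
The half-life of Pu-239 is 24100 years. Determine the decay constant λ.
λ = ln(2)/t½ = 2.876e-5 year⁻¹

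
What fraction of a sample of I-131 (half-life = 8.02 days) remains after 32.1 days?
N/N₀ = (1/2)^(t/t½) = 0.06239 = 6.24%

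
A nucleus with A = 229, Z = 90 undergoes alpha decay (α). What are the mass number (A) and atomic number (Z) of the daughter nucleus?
Daughter: A = 225, Z = 88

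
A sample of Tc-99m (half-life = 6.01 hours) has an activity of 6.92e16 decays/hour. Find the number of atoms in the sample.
N = A/λ = 6e17 atoms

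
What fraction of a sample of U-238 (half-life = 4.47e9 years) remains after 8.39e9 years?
N/N₀ = (1/2)^(t/t½) = 0.2723 = 27.2%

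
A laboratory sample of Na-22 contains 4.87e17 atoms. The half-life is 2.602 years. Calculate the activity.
A = λN = 1.297e17 decays/year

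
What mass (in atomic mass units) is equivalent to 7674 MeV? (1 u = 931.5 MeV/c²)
m = E/c² = 8.238 u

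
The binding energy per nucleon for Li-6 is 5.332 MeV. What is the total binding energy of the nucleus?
B.E. = 5.332 × 6 = 31.99 MeV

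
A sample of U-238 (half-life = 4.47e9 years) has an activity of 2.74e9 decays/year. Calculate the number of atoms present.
N = A/λ = 1.767e19 atoms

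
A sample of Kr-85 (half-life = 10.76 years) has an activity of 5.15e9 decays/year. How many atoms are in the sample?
N = A/λ = 7.995e10 atoms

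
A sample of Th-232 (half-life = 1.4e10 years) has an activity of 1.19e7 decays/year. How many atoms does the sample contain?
N = A/λ = 2.404e17 atoms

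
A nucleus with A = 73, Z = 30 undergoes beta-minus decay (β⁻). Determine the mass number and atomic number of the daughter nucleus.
Daughter: A = 73, Z = 31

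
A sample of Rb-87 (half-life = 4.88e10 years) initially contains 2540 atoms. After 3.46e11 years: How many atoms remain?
N = N₀(1/2)^(t/t½) = 18.64 atoms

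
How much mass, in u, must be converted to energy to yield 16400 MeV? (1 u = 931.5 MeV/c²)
m = E/c² = 17.61 u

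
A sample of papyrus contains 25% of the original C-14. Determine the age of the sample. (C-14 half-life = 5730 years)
Age = t½ × log₂(1/ratio) = 11460 years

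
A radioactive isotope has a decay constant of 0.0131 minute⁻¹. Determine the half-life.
t½ = ln(2)/λ = 52.91 minutes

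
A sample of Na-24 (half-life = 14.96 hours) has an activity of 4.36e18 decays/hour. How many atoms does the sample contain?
N = A/λ = 9.41e19 atoms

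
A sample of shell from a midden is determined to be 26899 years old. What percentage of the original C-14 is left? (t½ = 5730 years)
N/N₀ = (1/2)^(t/t½) = 0.03862 = 3.86%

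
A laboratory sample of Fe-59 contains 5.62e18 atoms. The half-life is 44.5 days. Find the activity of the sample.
A = λN = 8.754e16 decays/day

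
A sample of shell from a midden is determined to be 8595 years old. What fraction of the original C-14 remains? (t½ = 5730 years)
N/N₀ = (1/2)^(t/t½) = 0.3536 = 35.4%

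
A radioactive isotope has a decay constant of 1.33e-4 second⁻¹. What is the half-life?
t½ = ln(2)/λ = 5212 seconds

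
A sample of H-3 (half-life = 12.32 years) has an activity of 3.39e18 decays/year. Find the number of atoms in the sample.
N = A/λ = 6.025e19 atoms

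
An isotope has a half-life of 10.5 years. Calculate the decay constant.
λ = ln(2)/t½ = 0.06601 year⁻¹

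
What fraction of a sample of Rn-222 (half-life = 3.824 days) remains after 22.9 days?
N/N₀ = (1/2)^(t/t½) = 0.01575 = 1.58%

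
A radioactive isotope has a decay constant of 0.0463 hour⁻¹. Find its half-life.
t½ = ln(2)/λ = 14.97 hours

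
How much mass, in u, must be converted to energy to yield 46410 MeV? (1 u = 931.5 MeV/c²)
m = E/c² = 49.82 u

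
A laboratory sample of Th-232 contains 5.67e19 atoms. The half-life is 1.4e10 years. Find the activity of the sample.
A = λN = 2.807e9 decays/year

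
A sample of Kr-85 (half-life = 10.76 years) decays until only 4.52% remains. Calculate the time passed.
t = t½ × log₂(N₀/N) = 48.07 years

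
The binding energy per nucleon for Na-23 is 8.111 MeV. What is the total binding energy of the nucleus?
B.E. = 8.111 × 23 = 186.6 MeV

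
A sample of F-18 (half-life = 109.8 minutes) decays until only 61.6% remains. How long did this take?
t = t½ × log₂(N₀/N) = 76.75 minutes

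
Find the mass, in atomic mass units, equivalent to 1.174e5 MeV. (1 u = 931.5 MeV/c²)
m = E/c² = 126 u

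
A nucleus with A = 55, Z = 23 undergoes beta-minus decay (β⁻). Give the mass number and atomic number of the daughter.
Daughter: A = 55, Z = 24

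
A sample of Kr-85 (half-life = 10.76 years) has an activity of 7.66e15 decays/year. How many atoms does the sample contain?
N = A/λ = 1.189e17 atoms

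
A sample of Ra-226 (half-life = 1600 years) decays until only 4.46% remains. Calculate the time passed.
t = t½ × log₂(N₀/N) = 7179 years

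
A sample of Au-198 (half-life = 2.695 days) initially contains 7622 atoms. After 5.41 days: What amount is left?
N = N₀(1/2)^(t/t½) = 1896 atoms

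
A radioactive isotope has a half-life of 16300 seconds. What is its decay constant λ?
λ = ln(2)/t½ = 4.252e-5 second⁻¹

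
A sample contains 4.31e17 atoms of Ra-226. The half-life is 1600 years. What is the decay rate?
A = λN = 1.867e14 decays/year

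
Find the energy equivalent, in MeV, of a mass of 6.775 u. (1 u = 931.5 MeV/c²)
E = mc² = 6311 MeV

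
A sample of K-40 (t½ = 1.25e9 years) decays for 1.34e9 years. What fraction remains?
N/N₀ = (1/2)^(t/t½) = 0.4757 = 47.6%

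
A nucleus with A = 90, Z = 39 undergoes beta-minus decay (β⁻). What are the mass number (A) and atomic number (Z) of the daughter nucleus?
Daughter: A = 90, Z = 40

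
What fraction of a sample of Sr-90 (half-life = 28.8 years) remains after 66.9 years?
N/N₀ = (1/2)^(t/t½) = 0.1999 = 20%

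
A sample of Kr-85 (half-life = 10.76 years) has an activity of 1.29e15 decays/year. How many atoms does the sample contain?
N = A/λ = 2.003e16 atoms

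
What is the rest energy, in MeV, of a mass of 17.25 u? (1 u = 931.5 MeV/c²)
E = mc² = 16070 MeV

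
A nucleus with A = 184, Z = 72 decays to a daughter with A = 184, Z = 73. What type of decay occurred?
ΔA = 0, ΔZ = +1 ⇒ beta-minus decay (β⁻)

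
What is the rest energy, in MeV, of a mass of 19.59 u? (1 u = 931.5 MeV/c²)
E = mc² = 18250 MeV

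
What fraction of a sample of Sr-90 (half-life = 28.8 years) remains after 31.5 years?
N/N₀ = (1/2)^(t/t½) = 0.4685 = 46.9%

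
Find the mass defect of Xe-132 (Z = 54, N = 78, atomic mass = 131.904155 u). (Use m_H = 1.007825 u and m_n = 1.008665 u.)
Δm = Z·m_H + N·m_n − M = 1.194 u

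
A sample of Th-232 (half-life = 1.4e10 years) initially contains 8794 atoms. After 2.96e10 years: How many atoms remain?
N = N₀(1/2)^(t/t½) = 2031 atoms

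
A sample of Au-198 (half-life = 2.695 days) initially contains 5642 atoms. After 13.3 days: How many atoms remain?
N = N₀(1/2)^(t/t½) = 184.4 atoms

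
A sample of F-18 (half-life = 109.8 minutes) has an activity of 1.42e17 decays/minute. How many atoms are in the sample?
N = A/λ = 2.249e19 atoms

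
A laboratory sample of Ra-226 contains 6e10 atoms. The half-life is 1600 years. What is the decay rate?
A = λN = 2.599e7 decays/year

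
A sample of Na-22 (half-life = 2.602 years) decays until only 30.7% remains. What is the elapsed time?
t = t½ × log₂(N₀/N) = 4.433 years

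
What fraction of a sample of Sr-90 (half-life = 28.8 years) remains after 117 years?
N/N₀ = (1/2)^(t/t½) = 0.05985 = 5.99%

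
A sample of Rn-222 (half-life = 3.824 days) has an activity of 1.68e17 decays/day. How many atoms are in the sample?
N = A/λ = 9.268e17 atoms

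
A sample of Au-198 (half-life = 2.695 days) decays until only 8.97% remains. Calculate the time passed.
t = t½ × log₂(N₀/N) = 9.375 days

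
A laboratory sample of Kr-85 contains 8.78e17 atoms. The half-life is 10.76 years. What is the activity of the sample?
A = λN = 5.656e16 decays/year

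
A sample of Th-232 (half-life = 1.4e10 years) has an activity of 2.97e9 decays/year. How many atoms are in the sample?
N = A/λ = 5.999e19 atoms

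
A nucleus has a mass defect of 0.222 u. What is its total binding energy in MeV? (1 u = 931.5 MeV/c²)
B.E. = Δm × 931.5 = 206.8 MeV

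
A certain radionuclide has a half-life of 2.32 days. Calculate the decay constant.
λ = ln(2)/t½ = 0.2988 day⁻¹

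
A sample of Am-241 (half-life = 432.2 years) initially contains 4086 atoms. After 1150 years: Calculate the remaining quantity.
N = N₀(1/2)^(t/t½) = 646.1 atoms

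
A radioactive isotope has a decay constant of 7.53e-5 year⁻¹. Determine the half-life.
t½ = ln(2)/λ = 9205 years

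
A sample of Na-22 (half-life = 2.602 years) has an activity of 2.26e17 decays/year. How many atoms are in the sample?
N = A/λ = 8.484e17 atoms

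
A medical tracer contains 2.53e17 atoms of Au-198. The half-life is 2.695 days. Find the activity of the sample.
A = λN = 6.507e16 decays/day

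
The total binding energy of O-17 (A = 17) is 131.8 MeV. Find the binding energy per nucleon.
B.E./A = 131.8/17 = 7.753 MeV/nucleon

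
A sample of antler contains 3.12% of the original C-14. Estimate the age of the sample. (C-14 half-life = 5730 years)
Age = t½ × log₂(1/ratio) = 28660 years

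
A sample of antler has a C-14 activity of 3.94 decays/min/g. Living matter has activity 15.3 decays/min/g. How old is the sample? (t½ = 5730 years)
Age = t½ × log₂(A₀/A) = 11220 years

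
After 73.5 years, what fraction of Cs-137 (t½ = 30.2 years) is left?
N/N₀ = (1/2)^(t/t½) = 0.1851 = 18.5%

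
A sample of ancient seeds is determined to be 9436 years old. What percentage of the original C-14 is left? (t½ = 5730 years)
N/N₀ = (1/2)^(t/t½) = 0.3194 = 31.9%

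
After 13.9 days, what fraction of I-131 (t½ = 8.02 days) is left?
N/N₀ = (1/2)^(t/t½) = 0.3008 = 30.1%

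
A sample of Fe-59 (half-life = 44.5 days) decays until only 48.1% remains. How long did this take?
t = t½ × log₂(N₀/N) = 46.99 days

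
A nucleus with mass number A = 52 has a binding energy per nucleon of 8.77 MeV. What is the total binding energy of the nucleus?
B.E. = 8.77 × 52 = 456 MeV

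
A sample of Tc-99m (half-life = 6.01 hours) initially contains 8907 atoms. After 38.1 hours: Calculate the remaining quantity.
N = N₀(1/2)^(t/t½) = 110 atoms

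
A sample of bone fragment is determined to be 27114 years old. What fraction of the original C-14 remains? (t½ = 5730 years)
N/N₀ = (1/2)^(t/t½) = 0.03763 = 3.76%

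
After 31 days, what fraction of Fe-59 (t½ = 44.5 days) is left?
N/N₀ = (1/2)^(t/t½) = 0.617 = 61.7%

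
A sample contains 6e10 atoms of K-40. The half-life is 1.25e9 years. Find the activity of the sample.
A = λN = 33.27 decays/year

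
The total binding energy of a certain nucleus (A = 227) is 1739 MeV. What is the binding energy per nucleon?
B.E./A = 1739/227 = 7.661 MeV/nucleon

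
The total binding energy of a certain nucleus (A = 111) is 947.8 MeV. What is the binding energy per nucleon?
B.E./A = 947.8/111 = 8.539 MeV/nucleon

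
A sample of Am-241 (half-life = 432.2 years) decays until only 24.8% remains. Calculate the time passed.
t = t½ × log₂(N₀/N) = 869.4 years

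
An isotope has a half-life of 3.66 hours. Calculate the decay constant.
λ = ln(2)/t½ = 0.1894 hour⁻¹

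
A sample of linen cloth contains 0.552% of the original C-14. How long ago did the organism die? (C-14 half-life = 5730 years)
Age = t½ × log₂(1/ratio) = 42980 years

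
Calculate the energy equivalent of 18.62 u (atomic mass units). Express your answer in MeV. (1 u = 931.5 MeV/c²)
E = mc² = 17340 MeV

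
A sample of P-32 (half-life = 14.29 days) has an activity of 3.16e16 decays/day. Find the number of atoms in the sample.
N = A/λ = 6.515e17 atoms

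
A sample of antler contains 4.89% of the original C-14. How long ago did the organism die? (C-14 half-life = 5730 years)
Age = t½ × log₂(1/ratio) = 24950 years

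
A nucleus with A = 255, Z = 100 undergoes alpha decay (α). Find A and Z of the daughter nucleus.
Daughter: A = 251, Z = 98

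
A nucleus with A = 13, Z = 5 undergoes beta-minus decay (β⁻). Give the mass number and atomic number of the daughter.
Daughter: A = 13, Z = 6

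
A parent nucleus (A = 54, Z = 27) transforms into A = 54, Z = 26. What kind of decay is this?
ΔA = 0, ΔZ = -1 ⇒ beta-plus decay (β⁺) or electron capture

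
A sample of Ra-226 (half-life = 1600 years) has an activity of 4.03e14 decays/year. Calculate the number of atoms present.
N = A/λ = 9.302e17 atoms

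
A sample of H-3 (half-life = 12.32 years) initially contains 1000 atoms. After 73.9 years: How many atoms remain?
N = N₀(1/2)^(t/t½) = 15.64 atoms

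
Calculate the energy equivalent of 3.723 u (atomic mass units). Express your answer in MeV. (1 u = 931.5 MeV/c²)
E = mc² = 3468 MeV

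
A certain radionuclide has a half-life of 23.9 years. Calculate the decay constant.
λ = ln(2)/t½ = 0.029 year⁻¹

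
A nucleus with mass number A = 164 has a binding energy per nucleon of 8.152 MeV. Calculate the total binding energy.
B.E. = 8.152 × 164 = 1337 MeV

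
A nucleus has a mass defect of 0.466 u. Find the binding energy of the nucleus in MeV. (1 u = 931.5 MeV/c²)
B.E. = Δm × 931.5 = 434.1 MeV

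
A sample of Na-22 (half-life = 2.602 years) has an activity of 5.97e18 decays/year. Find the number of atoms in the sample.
N = A/λ = 2.241e19 atoms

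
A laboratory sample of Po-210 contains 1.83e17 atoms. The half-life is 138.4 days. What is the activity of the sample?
A = λN = 9.165e14 decays/day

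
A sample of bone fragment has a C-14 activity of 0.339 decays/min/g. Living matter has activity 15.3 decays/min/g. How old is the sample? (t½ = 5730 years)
Age = t½ × log₂(A₀/A) = 31490 years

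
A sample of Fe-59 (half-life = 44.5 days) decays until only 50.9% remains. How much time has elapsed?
t = t½ × log₂(N₀/N) = 43.35 days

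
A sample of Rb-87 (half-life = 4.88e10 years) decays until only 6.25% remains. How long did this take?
t = t½ × log₂(N₀/N) = 1.952e11 years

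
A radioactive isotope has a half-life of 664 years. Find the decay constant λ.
λ = ln(2)/t½ = 0.001044 year⁻¹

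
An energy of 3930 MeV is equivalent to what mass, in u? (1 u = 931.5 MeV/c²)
m = E/c² = 4.219 u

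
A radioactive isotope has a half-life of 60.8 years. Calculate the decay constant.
λ = ln(2)/t½ = 0.0114 year⁻¹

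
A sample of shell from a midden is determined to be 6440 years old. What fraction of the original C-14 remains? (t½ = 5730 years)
N/N₀ = (1/2)^(t/t½) = 0.4588 = 45.9%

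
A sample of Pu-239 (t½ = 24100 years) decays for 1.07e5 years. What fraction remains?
N/N₀ = (1/2)^(t/t½) = 0.04608 = 4.61%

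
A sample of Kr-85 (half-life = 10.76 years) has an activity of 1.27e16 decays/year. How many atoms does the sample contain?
N = A/λ = 1.971e17 atoms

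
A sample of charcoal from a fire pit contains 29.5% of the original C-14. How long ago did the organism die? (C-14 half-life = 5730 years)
Age = t½ × log₂(1/ratio) = 10090 years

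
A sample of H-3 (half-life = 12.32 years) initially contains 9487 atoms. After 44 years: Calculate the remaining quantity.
N = N₀(1/2)^(t/t½) = 798 atoms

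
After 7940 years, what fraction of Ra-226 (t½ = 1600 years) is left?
N/N₀ = (1/2)^(t/t½) = 0.03207 = 3.21%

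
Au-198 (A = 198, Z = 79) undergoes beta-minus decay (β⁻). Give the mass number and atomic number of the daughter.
Daughter: A = 198, Z = 80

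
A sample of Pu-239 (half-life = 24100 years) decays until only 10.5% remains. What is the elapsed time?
t = t½ × log₂(N₀/N) = 78360 years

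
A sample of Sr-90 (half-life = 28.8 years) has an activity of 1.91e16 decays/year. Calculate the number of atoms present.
N = A/λ = 7.936e17 atoms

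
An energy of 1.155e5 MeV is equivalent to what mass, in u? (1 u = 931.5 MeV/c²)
m = E/c² = 124 u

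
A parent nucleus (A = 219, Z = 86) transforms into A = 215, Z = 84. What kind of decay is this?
ΔA = -4, ΔZ = -2 ⇒ alpha decay (α)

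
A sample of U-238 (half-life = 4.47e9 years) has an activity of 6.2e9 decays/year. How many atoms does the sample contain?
N = A/λ = 3.998e19 atoms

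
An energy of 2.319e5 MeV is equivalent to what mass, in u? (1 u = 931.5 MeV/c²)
m = E/c² = 249 u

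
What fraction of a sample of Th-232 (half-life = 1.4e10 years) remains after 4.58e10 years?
N/N₀ = (1/2)^(t/t½) = 0.1036 = 10.4%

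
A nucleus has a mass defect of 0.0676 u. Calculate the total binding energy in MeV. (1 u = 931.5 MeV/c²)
B.E. = Δm × 931.5 = 62.97 MeV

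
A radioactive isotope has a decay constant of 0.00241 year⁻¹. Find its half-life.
t½ = ln(2)/λ = 287.6 years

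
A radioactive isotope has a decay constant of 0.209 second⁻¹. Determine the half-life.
t½ = ln(2)/λ = 3.316 seconds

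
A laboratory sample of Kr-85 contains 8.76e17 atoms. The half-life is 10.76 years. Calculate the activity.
A = λN = 5.643e16 decays/year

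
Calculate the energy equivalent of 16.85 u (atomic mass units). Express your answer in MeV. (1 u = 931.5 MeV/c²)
E = mc² = 15700 MeV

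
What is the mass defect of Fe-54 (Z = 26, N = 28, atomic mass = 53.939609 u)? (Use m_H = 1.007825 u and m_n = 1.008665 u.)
Δm = Z·m_H + N·m_n − M = 0.5065 u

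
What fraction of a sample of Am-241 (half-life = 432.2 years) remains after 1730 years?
N/N₀ = (1/2)^(t/t½) = 0.06238 = 6.24%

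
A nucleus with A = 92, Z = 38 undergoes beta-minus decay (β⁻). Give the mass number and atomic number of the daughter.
Daughter: A = 92, Z = 39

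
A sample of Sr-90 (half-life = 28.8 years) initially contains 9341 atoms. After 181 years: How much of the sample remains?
N = N₀(1/2)^(t/t½) = 119.8 atoms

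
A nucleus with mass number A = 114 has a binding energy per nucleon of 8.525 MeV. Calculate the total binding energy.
B.E. = 8.525 × 114 = 971.9 MeV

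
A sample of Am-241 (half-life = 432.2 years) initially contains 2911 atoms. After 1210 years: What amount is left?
N = N₀(1/2)^(t/t½) = 418.1 atoms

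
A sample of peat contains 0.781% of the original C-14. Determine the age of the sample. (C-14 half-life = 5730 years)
Age = t½ × log₂(1/ratio) = 40110 years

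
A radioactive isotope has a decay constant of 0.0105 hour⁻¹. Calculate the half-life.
t½ = ln(2)/λ = 66.01 hours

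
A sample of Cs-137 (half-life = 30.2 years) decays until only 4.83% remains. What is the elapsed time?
t = t½ × log₂(N₀/N) = 132 years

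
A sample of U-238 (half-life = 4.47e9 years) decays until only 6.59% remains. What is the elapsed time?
t = t½ × log₂(N₀/N) = 1.754e10 years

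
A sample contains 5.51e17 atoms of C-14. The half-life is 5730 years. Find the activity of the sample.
A = λN = 6.665e13 decays/year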